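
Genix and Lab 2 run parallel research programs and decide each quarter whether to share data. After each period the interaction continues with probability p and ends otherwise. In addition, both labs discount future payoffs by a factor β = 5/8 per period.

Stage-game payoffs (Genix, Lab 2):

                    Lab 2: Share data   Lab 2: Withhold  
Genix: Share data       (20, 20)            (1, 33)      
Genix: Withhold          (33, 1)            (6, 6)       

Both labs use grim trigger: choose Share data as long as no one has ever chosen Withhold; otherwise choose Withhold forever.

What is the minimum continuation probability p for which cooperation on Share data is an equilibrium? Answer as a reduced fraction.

Expected continuation weight on next period's payoff is β·p = 5/8·p, which plays the role of the discount factor.
Cooperation requires 5/8·p ≥ (33−20)/(33−6) = 13/27, hence p ≥ 104/135.

104/135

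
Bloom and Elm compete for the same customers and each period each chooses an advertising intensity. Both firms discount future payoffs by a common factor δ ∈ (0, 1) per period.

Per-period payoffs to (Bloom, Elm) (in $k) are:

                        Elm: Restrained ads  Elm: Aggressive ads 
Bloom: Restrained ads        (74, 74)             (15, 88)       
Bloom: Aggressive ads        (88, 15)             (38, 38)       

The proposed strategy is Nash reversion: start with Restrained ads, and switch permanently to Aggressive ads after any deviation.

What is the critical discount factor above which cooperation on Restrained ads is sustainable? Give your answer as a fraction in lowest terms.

Cooperation forever yields 74 each period: 74/(1−δ).
Deviating yields 88 once, then 38 forever: 88 + 38δ/(1−δ).
No profitable deviation requires 74/(1−δ) ≥ 88 + 38δ/(1−δ).
Multiplying by (1−δ): 74 ≥ 88(1−δ) + 38δ = 88 − 50δ.
So 50δ ≥ 14, i.e. δ ≥ 14/50 = 7/25.

7/25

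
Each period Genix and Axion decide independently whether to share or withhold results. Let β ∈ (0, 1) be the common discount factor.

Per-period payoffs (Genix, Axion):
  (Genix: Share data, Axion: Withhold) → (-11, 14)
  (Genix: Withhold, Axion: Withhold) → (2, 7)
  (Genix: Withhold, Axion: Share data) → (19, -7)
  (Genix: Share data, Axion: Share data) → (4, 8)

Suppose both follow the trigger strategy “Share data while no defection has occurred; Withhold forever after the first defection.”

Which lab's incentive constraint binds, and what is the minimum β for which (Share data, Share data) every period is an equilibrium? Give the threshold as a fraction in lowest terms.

Genix's threshold: (19−4)/(19−2) = 15/17.
Axion's threshold: (14−8)/(14−7) = 6/7.
15/17 > 6/7, so Genix binds and β* = 15/17.

Genix; β ≥ 15/17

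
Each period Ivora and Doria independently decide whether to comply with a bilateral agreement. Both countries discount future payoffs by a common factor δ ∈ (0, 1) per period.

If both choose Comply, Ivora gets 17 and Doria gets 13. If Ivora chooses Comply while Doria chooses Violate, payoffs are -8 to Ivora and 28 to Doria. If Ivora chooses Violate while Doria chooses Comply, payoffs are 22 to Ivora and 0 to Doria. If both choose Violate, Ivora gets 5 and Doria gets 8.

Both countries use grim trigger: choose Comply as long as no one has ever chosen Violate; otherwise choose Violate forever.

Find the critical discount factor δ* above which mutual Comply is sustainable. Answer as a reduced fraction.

3/4

Ivora: cooperation gives 17 each period; deviation gives 22 once then 5 forever.
  17/(1−δ) ≥ 22 + 5δ/(1−δ) ⇒ δ ≥ 5/17.
Doria: cooperation gives 13 each period; deviation gives 28 once then 8 forever.
  δ ≥ 15/20 = 3/4.
Both must hold, so the binding constraint is Doria's: δ ≥ 3/4.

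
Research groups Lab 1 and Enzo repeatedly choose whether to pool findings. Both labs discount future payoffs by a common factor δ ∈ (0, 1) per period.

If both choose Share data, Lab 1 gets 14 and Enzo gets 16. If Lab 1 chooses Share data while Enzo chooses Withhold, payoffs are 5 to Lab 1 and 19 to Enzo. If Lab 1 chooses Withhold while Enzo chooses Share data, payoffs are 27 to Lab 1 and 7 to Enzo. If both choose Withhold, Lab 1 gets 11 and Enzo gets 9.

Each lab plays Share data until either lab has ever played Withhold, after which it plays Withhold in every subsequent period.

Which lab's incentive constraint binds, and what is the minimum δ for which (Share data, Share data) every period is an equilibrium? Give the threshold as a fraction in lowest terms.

Lab 1's threshold: (27−14)/(27−11) = 13/16.
Enzo's threshold: (19−16)/(19−9) = 3/10.
13/16 > 3/10, so Lab 1 binds and δ* = 13/16.

Lab 1; δ ≥ 13/16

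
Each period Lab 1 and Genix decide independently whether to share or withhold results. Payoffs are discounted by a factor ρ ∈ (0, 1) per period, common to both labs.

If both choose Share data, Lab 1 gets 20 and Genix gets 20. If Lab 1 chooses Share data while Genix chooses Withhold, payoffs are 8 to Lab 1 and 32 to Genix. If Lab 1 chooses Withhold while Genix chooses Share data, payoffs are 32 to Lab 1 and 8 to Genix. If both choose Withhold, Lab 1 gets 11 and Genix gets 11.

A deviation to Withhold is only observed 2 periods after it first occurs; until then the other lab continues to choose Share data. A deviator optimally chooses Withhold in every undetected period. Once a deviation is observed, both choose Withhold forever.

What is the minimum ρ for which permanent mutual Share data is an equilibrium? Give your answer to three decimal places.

The best deviation is to choose Withhold for all 2 undetected periods, earning 32 each, then 11 forever once detected.
Deviation value: 32(1−ρ^2)/(1−ρ) + 11ρ^2/(1−ρ); cooperation value: 20/(1−ρ).
IC: 20 ≥ 32(1−ρ^2) + 11ρ^2 = 32 − 21ρ^2.
So ρ^2 ≥ 12/21 = 4/7, giving ρ ≥ (4/7)^(1/2) ≈ 0.756.

0.756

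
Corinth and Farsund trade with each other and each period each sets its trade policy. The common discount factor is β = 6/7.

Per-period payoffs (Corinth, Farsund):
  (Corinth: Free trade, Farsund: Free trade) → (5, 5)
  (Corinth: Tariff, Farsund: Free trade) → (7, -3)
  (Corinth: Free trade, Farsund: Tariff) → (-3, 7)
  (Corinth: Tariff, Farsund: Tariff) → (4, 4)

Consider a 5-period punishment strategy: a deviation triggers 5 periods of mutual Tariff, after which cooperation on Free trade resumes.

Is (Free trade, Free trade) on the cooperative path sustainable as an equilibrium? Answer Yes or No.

Yes

IC: β+…+β^5 ≥ (7−5)/(5−4) = 2.
At β = 6/7: partial sum = 3.2240 ≥ 2.0000. Cooperation sustainable.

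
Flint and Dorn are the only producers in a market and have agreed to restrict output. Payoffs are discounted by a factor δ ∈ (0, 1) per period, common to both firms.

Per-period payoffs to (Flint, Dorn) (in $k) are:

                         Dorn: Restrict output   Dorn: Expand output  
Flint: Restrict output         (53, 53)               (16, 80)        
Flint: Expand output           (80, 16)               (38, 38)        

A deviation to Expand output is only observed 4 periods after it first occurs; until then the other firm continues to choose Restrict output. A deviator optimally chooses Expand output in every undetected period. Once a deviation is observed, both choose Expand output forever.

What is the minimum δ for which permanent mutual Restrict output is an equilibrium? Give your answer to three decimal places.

0.895

Deviating for the 4 undetected periods gains 80−53 = 27 per period over cooperation, then loses 53−38 = 15 per period forever once punishment starts.
Gain: 27(1 + δ + … + δ^3); loss: 15·δ^4/(1−δ).
No profitable deviation ⇔ 27(1−δ^4) ≤ 15·δ^4, i.e. δ^4 ≥ 27/(27+15) = 9/14.
Hence δ ≥ (9/14)^(1/4) ≈ 0.895.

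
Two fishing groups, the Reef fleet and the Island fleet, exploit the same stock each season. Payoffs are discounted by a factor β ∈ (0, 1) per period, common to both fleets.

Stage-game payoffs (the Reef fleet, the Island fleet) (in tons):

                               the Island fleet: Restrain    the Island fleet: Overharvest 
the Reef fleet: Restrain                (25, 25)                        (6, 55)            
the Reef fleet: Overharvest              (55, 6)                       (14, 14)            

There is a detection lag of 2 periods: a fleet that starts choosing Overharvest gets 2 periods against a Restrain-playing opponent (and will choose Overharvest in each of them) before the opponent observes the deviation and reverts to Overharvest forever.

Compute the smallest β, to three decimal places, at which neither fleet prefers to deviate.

0.855

A deviator earns 55 for 2 periods, then 14 forever; cooperating earns 25 forever. Multiplying the IC by (1−β):
25 ≥ 55(1−β^2) + 14β^2, so 41·β^2 ≥ 30 and β^2 ≥ 30/41.
β ≥ (30/41)^(1/2) ≈ 0.855.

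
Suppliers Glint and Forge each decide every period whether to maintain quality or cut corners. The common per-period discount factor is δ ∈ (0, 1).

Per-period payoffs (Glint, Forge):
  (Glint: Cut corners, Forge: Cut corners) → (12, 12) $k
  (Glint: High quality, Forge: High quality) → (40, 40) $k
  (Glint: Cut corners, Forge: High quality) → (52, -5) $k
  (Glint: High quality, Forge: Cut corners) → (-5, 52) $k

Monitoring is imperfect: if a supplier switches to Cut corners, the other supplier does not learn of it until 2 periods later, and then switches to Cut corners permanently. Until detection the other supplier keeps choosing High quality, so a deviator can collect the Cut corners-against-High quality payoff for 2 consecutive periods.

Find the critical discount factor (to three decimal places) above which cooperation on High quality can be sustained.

Deviating for the 2 undetected periods gains 52−40 = 12 per period over cooperation, then loses 40−12 = 28 per period forever once punishment starts.
Gain: 12(1 + δ + … + δ^1); loss: 28·δ^2/(1−δ).
No profitable deviation ⇔ 12(1−δ^2) ≤ 28·δ^2, i.e. δ^2 ≥ 12/(12+28) = 3/10.
Hence δ ≥ (3/10)^(1/2) ≈ 0.548.

0.548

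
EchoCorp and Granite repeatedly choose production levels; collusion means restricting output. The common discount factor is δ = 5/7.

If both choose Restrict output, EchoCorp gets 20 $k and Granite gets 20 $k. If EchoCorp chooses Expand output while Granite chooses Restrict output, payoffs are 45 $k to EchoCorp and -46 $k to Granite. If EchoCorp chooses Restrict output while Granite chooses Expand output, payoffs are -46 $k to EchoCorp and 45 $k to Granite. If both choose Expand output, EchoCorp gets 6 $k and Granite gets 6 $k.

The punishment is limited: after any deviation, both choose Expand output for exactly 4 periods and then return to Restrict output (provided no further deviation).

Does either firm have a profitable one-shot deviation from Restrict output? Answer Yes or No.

IC: δ+…+δ^4 ≥ (45−20)/(20−6) = 25/14.
At δ = 5/7: partial sum = 1.8492 ≥ 1.7857. Cooperation sustainable.

No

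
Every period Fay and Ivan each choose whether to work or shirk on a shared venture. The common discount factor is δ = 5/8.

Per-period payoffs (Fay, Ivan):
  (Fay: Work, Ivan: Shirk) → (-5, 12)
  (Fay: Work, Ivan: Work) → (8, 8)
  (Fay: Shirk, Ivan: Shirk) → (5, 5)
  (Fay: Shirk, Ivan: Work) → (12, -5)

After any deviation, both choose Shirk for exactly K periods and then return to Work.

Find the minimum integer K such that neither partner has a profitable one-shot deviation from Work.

No profitable deviation requires (8−5)(δ+…+δ^K) ≥ 12−8, i.e. δ+…+δ^K ≥ 4/3 ≈ 1.3333.
With δ = 5/8, the partial sums are K=1: 0.6250, K=2: 1.0156, K=3: 1.2598, K=4: 1.4124.
K = 4 is the first length at which the sum reaches 1.3333.

4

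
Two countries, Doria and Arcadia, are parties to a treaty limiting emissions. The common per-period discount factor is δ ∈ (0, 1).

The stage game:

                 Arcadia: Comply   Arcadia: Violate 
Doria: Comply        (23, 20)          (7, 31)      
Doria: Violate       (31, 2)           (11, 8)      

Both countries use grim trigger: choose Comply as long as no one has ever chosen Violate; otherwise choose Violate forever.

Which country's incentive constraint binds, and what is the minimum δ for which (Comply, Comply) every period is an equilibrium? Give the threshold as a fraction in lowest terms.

Doria: cooperation gives 23 each period; deviation gives 31 once then 11 forever.
  23/(1−δ) ≥ 31 + 11δ/(1−δ) ⇒ δ ≥ 8/20 = 2/5.
Arcadia: cooperation gives 20 each period; deviation gives 31 once then 8 forever.
  δ ≥ 11/23.
Both must hold, so the binding constraint is Arcadia's: δ ≥ 11/23.

Arcadia; δ ≥ 11/23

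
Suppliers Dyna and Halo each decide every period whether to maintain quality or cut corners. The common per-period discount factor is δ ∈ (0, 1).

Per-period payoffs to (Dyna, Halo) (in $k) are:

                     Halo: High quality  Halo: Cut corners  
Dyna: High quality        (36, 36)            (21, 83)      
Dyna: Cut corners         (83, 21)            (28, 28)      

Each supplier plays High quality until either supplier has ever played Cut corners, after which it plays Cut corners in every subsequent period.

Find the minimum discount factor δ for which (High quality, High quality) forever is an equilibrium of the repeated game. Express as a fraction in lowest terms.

47/55

Under grim trigger the critical discount factor is (T−C)/(T−P) with T = 83, C = 36, P = 28.
δ* = (83−36)/(83−28) = 47/55.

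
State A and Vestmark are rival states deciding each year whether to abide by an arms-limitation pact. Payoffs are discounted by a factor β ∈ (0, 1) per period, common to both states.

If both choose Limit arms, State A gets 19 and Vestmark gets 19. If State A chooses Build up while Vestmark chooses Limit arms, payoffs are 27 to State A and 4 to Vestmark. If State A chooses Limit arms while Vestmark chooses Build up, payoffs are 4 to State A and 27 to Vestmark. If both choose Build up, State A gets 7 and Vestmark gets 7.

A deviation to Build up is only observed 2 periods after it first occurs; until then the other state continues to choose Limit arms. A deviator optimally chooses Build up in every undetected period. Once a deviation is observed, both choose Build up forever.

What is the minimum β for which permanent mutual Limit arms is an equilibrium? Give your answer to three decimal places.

Deviating for the 2 undetected periods gains 27−19 = 8 per period over cooperation, then loses 19−7 = 12 per period forever once punishment starts.
Gain: 8(1 + β + … + β^1); loss: 12·β^2/(1−β).
No profitable deviation ⇔ 8(1−β^2) ≤ 12·β^2, i.e. β^2 ≥ 8/(8+12) = 2/5.
Hence β ≥ (2/5)^(1/2) ≈ 0.632.

0.632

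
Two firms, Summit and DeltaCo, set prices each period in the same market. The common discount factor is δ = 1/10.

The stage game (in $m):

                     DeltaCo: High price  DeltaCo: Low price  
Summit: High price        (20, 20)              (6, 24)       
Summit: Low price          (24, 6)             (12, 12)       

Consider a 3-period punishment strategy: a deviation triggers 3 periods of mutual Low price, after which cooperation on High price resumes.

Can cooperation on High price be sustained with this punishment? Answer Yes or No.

IC: δ+…+δ^3 ≥ (24−20)/(20−12) = 1/2.
At δ = 1/10: partial sum = 0.1110 < 0.5000. Cooperation not sustainable.

No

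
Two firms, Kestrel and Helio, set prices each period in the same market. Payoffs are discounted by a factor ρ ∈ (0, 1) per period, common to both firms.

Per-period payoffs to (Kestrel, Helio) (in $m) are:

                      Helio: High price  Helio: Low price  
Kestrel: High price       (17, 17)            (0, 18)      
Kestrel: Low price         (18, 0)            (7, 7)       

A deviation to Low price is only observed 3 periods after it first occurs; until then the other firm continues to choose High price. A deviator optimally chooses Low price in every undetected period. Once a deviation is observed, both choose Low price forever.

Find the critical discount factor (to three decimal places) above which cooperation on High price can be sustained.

A deviator earns 18 for 3 periods, then 7 forever; cooperating earns 17 forever. Multiplying the IC by (1−ρ):
17 ≥ 18(1−ρ^3) + 7ρ^3, so 11·ρ^3 ≥ 1 and ρ^3 ≥ 1/11.
ρ ≥ (1/11)^(1/3) ≈ 0.450.

0.450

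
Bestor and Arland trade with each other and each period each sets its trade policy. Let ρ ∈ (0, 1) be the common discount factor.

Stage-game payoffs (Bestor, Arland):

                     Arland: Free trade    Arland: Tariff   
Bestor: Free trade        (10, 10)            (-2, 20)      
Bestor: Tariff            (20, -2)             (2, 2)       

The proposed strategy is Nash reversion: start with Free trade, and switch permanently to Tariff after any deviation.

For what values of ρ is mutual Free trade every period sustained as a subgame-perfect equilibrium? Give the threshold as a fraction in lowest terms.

Cooperation forever yields 10 each period: 10/(1−ρ).
Deviating yields 20 once, then 2 forever: 20 + 2ρ/(1−ρ).
No profitable deviation requires 10/(1−ρ) ≥ 20 + 2ρ/(1−ρ).
Multiplying by (1−ρ): 10 ≥ 20(1−ρ) + 2ρ = 20 − 18ρ.
So 18ρ ≥ 10, i.e. ρ ≥ 10/18 = 5/9.

5/9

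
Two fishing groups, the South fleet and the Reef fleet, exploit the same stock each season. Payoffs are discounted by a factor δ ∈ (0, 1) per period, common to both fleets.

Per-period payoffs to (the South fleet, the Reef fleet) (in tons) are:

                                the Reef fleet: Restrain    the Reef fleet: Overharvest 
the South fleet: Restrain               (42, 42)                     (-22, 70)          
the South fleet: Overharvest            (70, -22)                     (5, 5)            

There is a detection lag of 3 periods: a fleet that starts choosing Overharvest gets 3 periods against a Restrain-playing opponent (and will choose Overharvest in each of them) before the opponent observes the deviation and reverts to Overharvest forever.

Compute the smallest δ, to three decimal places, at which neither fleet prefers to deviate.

Deviating for the 3 undetected periods gains 70−42 = 28 per period over cooperation, then loses 42−5 = 37 per period forever once punishment starts.
Gain: 28(1 + δ + … + δ^2); loss: 37·δ^3/(1−δ).
No profitable deviation ⇔ 28(1−δ^3) ≤ 37·δ^3, i.e. δ^3 ≥ 28/(28+37) = 28/65.
Hence δ ≥ (28/65)^(1/3) ≈ 0.755.

0.755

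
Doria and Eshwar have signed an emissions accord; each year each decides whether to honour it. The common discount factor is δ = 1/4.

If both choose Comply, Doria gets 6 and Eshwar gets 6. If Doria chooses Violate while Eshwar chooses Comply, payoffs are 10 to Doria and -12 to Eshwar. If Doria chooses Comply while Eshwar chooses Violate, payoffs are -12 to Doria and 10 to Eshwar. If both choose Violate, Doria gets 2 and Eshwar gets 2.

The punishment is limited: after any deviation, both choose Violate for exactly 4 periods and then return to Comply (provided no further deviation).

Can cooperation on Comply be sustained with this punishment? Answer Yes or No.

IC: δ+…+δ^4 ≥ (10−6)/(6−2) = 1.
At δ = 1/4: partial sum = 0.3320 < 1.0000. Cooperation not sustainable.

No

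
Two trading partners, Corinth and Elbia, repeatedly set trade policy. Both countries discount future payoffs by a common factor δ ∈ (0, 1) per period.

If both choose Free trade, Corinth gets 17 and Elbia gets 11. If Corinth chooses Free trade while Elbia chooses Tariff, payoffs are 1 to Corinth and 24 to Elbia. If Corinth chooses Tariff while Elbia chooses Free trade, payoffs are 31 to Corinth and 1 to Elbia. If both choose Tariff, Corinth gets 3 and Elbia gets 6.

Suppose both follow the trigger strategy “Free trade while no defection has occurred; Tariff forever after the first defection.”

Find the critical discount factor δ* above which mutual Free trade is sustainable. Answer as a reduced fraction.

Corinth's threshold: (31−17)/(31−3) = 1/2.
Elbia's threshold: (24−11)/(24−6) = 13/18.
1/2 < 13/18, so Elbia binds and δ* = 13/18.

13/18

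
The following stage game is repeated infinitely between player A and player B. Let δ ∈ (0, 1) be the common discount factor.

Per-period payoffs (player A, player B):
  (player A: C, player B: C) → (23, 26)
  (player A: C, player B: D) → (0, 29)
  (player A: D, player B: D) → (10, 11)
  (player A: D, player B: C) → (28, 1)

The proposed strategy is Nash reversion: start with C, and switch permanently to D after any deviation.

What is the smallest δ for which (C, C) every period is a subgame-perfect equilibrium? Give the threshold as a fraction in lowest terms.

5/18

player A's threshold: (28−23)/(28−10) = 5/18.
player B's threshold: (29−26)/(29−11) = 1/6.
5/18 > 1/6, so player A binds and δ* = 5/18.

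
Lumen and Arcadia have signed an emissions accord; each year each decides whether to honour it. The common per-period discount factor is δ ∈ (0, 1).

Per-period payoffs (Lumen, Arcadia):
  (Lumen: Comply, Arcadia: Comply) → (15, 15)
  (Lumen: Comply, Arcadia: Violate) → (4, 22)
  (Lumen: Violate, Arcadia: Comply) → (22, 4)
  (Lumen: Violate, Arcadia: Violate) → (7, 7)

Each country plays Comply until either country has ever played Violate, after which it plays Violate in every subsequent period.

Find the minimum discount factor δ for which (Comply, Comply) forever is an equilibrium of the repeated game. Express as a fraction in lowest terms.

7/15

One-period gain from deviating is 22 − 15 = 7. The loss is 15 − 7 = 8 in every subsequent period, with present value 8·δ/(1−δ).
Deviation is unprofitable when 8·δ/(1−δ) ≥ 7, i.e. δ/(1−δ) ≥ 7/8.
Equivalently δ ≥ 7/(7+8) = 7/15.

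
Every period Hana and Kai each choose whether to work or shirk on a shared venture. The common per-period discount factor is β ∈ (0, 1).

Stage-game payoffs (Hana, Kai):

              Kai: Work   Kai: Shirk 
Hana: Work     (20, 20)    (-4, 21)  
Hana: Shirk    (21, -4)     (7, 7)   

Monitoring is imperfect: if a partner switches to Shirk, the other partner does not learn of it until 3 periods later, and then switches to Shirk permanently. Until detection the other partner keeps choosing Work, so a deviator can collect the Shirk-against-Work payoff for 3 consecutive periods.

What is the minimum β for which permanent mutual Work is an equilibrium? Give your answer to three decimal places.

0.415

Deviating for the 3 undetected periods gains 21−20 = 1 per period over cooperation, then loses 20−7 = 13 per period forever once punishment starts.
Gain: 1(1 + β + … + β^2); loss: 13·β^3/(1−β).
No profitable deviation ⇔ 1(1−β^3) ≤ 13·β^3, i.e. β^3 ≥ 1/(1+13) = 1/14.
Hence β ≥ (1/14)^(1/3) ≈ 0.415.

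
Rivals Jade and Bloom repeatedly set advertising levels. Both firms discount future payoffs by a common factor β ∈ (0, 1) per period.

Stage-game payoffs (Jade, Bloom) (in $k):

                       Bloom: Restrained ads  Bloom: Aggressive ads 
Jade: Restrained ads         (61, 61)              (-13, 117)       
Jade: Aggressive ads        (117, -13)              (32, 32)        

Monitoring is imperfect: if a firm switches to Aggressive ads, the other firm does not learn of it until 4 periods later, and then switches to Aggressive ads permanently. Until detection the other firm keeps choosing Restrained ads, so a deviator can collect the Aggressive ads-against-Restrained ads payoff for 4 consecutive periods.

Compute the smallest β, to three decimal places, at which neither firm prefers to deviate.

0.901

A deviator earns 117 for 4 periods, then 32 forever; cooperating earns 61 forever. Multiplying the IC by (1−β):
61 ≥ 117(1−β^4) + 32β^4, so 85·β^4 ≥ 56 and β^4 ≥ 56/85.
β ≥ (56/85)^(1/4) ≈ 0.901.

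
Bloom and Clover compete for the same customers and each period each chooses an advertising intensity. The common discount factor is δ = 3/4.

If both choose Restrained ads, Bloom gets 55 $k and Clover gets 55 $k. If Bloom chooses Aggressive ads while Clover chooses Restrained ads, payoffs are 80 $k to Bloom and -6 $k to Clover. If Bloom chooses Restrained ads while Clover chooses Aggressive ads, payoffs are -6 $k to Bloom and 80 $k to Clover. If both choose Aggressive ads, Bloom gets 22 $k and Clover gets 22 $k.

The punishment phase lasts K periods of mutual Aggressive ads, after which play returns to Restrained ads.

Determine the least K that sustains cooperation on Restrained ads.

Need Σ_{k=1}^{K} δ^k ≥ (80−55)/(55−22) = 0.7576 at δ = 3/4.
At K = 1 the sum is 0.7500 < 0.7576; at K = 2 it is 1.3125 ≥ 0.7576.
So the minimum punishment length is K = 2.

2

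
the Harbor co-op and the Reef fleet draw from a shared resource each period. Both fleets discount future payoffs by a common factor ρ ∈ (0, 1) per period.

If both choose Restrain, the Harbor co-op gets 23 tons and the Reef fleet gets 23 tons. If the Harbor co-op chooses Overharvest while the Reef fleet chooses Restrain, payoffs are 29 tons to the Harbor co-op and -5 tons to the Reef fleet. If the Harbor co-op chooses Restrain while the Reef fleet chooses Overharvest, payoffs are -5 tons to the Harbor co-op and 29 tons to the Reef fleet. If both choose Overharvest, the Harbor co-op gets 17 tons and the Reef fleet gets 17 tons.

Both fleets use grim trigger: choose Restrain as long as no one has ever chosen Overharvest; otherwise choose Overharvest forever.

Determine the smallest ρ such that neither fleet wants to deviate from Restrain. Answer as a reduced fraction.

Cooperation forever yields 23 each period: 23/(1−ρ).
Deviating yields 29 once, then 17 forever: 29 + 17ρ/(1−ρ).
No profitable deviation requires 23/(1−ρ) ≥ 29 + 17ρ/(1−ρ).
Multiplying by (1−ρ): 23 ≥ 29(1−ρ) + 17ρ = 29 − 12ρ.
So 12ρ ≥ 6, i.e. ρ ≥ 6/12 = 1/2.

1/2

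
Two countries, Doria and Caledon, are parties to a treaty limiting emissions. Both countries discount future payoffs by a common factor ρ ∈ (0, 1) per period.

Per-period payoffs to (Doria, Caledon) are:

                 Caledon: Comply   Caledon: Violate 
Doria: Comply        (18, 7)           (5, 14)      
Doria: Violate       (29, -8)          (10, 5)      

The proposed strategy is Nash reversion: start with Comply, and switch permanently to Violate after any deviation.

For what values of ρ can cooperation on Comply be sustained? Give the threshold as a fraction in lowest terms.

Doria's threshold: (29−18)/(29−10) = 11/19.
Caledon's threshold: (14−7)/(14−5) = 7/9.
11/19 < 7/9, so Caledon binds and ρ* = 7/9.

7/9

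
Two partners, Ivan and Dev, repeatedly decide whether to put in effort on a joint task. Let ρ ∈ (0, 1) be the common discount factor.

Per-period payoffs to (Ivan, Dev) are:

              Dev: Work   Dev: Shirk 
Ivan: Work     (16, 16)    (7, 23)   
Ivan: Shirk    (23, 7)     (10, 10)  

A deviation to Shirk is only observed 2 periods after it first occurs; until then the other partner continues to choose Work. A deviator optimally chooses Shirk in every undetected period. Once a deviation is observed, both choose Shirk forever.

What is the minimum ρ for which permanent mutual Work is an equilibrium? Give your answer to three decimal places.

The best deviation is to choose Shirk for all 2 undetected periods, earning 23 each, then 10 forever once detected.
Deviation value: 23(1−ρ^2)/(1−ρ) + 10ρ^2/(1−ρ); cooperation value: 16/(1−ρ).
IC: 16 ≥ 23(1−ρ^2) + 10ρ^2 = 23 − 13ρ^2.
So ρ^2 ≥ 7/13, giving ρ ≥ (7/13)^(1/2) ≈ 0.734.

0.734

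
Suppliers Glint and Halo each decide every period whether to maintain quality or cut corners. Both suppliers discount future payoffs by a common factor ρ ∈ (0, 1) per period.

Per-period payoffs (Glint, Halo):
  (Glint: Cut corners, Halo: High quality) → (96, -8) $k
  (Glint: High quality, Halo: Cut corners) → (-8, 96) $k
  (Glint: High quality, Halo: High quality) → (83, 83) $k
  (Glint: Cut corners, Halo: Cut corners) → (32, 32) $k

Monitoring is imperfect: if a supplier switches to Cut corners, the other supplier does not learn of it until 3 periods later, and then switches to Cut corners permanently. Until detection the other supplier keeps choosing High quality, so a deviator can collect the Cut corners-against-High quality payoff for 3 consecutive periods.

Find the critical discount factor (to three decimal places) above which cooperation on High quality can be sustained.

A deviator earns 96 for 3 periods, then 32 forever; cooperating earns 83 forever. Multiplying the IC by (1−ρ):
83 ≥ 96(1−ρ^3) + 32ρ^3, so 64·ρ^3 ≥ 13 and ρ^3 ≥ 13/64.
ρ ≥ (13/64)^(1/3) ≈ 0.588.

0.588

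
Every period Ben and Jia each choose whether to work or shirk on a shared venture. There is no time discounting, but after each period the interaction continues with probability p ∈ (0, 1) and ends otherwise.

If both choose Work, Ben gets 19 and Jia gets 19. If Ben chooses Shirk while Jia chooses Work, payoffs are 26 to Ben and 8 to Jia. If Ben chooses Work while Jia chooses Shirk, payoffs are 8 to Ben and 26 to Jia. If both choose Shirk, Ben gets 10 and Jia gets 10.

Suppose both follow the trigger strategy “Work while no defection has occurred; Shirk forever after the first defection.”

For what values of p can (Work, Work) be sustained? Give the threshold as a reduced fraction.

With no time discounting, the continuation probability p plays the role of the discount factor.
Grim-trigger IC: 19/(1−p) ≥ 26 + 10p/(1−p) ⇒ p ≥ (26−19)/(26−10) = 7/16.

7/16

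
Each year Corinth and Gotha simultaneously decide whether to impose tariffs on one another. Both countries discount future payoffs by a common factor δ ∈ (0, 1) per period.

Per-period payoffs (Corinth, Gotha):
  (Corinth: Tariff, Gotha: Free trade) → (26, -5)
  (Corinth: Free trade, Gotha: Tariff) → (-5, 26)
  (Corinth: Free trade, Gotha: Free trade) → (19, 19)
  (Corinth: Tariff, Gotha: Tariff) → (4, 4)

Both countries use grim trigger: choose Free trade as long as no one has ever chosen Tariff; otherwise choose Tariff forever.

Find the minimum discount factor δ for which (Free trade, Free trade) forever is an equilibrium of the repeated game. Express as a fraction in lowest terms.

Under grim trigger the critical discount factor is (T−C)/(T−P) with T = 26, C = 19, P = 4.
δ* = (26−19)/(26−4) = 7/22.

7/22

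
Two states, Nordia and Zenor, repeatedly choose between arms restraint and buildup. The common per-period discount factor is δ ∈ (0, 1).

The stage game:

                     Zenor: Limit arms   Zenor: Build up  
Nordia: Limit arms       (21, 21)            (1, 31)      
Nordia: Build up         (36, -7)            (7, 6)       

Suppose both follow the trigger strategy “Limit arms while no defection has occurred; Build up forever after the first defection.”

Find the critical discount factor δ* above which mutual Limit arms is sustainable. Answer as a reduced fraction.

For Nordia: deviation gain 36−21 = 15, per-period punishment loss 21−7 = 14. IC gives δ ≥ 15/29.
For Zenor: gain 10, loss 15 per period, so δ ≥ 10/25 = 2/5.
The tighter constraint is Nordia's, so cooperation needs δ ≥ 15/29.

15/29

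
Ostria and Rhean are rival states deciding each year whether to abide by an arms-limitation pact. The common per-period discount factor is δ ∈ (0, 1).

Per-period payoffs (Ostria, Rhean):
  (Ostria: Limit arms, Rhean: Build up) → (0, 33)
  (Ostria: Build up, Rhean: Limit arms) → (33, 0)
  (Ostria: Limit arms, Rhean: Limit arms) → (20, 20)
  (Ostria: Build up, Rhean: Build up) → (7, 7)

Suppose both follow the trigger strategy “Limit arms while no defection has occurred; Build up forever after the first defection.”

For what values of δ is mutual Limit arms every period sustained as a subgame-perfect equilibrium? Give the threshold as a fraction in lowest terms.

1/2

One-period gain from deviating is 33 − 20 = 13. The loss is 20 − 7 = 13 in every subsequent period, with present value 13·δ/(1−δ).
Deviation is unprofitable when 13·δ/(1−δ) ≥ 13, i.e. δ/(1−δ) ≥ 1.
Equivalently δ ≥ 13/(13+13) = 1/2.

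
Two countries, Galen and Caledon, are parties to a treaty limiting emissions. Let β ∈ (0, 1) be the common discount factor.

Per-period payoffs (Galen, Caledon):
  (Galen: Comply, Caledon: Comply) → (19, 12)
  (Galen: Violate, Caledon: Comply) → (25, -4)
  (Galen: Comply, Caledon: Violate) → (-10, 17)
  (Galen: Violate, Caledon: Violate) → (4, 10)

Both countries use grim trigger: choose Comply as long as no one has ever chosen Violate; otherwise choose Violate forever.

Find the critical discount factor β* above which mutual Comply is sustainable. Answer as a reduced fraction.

5/7

For Galen: deviation gain 25−19 = 6, per-period punishment loss 19−4 = 15. IC gives β ≥ 6/21 = 2/7.
For Caledon: gain 5, loss 2 per period, so β ≥ 5/7.
The tighter constraint is Caledon's, so cooperation needs β ≥ 5/7.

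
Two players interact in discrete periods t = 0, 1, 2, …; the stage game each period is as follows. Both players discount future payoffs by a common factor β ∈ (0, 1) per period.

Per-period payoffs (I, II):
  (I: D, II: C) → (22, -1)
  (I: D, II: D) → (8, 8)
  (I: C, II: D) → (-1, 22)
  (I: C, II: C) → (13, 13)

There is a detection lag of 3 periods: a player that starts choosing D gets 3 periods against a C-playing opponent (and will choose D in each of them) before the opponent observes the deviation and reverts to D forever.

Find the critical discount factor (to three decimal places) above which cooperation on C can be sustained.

The best deviation is to choose D for all 3 undetected periods, earning 22 each, then 8 forever once detected.
Deviation value: 22(1−β^3)/(1−β) + 8β^3/(1−β); cooperation value: 13/(1−β).
IC: 13 ≥ 22(1−β^3) + 8β^3 = 22 − 14β^3.
So β^3 ≥ 9/14, giving β ≥ (9/14)^(1/3) ≈ 0.863.

0.863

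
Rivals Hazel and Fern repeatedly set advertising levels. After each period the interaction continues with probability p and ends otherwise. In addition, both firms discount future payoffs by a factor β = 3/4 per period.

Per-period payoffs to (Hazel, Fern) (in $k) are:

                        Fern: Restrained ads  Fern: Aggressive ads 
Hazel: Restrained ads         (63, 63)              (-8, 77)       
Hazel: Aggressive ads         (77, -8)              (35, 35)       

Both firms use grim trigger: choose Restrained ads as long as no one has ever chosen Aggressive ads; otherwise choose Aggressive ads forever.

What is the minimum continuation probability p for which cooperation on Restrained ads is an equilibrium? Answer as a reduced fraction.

4/9

Expected continuation weight on next period's payoff is β·p = 3/4·p, which plays the role of the discount factor.
Cooperation requires 3/4·p ≥ (77−63)/(77−35) = 1/3, hence p ≥ 4/9.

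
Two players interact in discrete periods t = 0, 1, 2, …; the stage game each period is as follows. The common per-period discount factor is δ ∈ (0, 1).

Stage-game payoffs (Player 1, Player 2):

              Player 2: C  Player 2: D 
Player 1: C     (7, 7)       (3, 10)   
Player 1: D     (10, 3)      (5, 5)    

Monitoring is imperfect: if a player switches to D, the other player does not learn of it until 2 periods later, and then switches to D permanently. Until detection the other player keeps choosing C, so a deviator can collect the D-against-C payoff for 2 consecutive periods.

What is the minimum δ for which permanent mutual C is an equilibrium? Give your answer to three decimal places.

Deviating for the 2 undetected periods gains 10−7 = 3 per period over cooperation, then loses 7−5 = 2 per period forever once punishment starts.
Gain: 3(1 + δ + … + δ^1); loss: 2·δ^2/(1−δ).
No profitable deviation ⇔ 3(1−δ^2) ≤ 2·δ^2, i.e. δ^2 ≥ 3/(3+2) = 3/5.
Hence δ ≥ (3/5)^(1/2) ≈ 0.775.

0.775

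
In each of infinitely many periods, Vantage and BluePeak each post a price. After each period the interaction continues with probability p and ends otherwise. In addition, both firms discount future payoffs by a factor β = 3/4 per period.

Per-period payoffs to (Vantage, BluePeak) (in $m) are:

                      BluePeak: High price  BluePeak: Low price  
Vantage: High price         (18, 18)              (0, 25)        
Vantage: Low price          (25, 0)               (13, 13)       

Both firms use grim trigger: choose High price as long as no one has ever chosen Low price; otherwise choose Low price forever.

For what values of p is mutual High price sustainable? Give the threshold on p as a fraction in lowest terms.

With continuation probability p and discount β, the effective per-period discount factor is βp.
Grim-trigger IC: βp ≥ (25−18)/(25−13) = 7/12.
So p ≥ (7/12)/(3/4) = 7/9.

7/9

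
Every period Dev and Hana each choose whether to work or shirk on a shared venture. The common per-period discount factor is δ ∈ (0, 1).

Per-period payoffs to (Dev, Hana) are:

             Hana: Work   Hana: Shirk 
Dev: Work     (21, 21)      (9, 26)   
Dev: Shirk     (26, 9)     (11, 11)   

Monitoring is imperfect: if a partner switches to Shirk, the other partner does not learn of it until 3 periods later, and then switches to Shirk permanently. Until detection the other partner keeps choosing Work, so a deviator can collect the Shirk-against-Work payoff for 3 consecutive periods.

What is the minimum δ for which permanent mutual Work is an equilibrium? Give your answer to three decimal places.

0.693

A deviator earns 26 for 3 periods, then 11 forever; cooperating earns 21 forever. Multiplying the IC by (1−δ):
21 ≥ 26(1−δ^3) + 11δ^3, so 15·δ^3 ≥ 5 and δ^3 ≥ 1/3.
δ ≥ (1/3)^(1/3) ≈ 0.693.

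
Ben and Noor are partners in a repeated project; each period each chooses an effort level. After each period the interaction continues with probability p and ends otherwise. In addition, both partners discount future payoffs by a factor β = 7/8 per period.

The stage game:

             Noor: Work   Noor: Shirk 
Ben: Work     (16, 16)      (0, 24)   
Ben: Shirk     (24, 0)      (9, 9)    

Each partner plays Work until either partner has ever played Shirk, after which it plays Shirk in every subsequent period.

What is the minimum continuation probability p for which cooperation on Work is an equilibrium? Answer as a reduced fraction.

With continuation probability p and discount β, the effective per-period discount factor is βp.
Grim-trigger IC: βp ≥ (24−16)/(24−9) = 8/15.
So p ≥ (8/15)/(7/8) = 64/105.

64/105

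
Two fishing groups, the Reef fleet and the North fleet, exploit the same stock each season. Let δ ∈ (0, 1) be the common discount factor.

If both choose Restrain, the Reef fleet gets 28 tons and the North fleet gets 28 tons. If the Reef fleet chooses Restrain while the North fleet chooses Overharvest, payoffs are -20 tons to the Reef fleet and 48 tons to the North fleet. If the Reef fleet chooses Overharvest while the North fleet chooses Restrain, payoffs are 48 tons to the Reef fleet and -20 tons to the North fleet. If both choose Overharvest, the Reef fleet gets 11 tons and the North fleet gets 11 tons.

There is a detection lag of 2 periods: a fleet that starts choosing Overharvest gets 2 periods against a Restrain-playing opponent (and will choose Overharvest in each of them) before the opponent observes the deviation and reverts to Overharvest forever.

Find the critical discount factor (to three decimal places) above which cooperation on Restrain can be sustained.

0.735

The best deviation is to choose Overharvest for all 2 undetected periods, earning 48 each, then 11 forever once detected.
Deviation value: 48(1−δ^2)/(1−δ) + 11δ^2/(1−δ); cooperation value: 28/(1−δ).
IC: 28 ≥ 48(1−δ^2) + 11δ^2 = 48 − 37δ^2.
So δ^2 ≥ 20/37, giving δ ≥ (20/37)^(1/2) ≈ 0.735.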